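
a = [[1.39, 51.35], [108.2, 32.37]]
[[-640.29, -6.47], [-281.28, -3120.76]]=a@[[1.14, -29.04],[-12.50, 0.66]]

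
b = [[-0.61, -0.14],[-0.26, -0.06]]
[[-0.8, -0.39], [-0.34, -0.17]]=b@ [[1.09, 0.68], [0.99, -0.15]]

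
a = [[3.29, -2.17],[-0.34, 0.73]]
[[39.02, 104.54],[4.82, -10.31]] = a @ [[23.41, 32.42], [17.51, 0.98]]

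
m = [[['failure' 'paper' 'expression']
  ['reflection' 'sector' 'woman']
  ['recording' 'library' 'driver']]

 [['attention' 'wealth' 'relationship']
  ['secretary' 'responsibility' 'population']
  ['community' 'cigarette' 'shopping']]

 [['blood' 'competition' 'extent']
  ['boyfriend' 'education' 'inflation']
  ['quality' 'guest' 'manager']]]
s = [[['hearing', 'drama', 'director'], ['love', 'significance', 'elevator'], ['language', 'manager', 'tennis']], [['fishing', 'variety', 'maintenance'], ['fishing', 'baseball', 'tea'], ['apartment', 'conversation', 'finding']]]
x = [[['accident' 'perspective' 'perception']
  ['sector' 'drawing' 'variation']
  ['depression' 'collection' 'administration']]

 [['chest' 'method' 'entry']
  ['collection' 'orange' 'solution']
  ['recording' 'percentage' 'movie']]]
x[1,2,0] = 'recording'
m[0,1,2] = 'woman'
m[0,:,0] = ['failure', 'reflection', 'recording']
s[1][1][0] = 'fishing'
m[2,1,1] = 'education'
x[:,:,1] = [['perspective', 'drawing', 'collection'], ['method', 'orange', 'percentage']]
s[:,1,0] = ['love', 'fishing']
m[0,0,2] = 'expression'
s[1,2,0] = 'apartment'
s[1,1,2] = 'tea'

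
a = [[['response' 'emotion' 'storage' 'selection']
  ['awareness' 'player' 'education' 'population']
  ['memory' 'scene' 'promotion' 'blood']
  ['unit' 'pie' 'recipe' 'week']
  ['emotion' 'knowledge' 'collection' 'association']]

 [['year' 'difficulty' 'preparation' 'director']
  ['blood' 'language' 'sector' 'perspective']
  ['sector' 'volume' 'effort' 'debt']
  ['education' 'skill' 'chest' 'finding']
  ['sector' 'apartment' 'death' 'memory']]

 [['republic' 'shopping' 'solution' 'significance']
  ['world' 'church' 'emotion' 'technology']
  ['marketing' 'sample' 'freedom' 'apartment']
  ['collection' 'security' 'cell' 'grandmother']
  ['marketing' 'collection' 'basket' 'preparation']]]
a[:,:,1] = [['emotion', 'player', 'scene', 'pie', 'knowledge'], ['difficulty', 'language', 'volume', 'skill', 'apartment'], ['shopping', 'church', 'sample', 'security', 'collection']]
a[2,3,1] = 'security'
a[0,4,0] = 'emotion'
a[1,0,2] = 'preparation'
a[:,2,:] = [['memory', 'scene', 'promotion', 'blood'], ['sector', 'volume', 'effort', 'debt'], ['marketing', 'sample', 'freedom', 'apartment']]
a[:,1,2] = ['education', 'sector', 'emotion']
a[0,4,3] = 'association'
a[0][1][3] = 'population'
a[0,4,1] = 'knowledge'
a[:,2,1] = ['scene', 'volume', 'sample']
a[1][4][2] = 'death'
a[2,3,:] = ['collection', 'security', 'cell', 'grandmother']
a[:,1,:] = [['awareness', 'player', 'education', 'population'], ['blood', 'language', 'sector', 'perspective'], ['world', 'church', 'emotion', 'technology']]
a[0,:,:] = [['response', 'emotion', 'storage', 'selection'], ['awareness', 'player', 'education', 'population'], ['memory', 'scene', 'promotion', 'blood'], ['unit', 'pie', 'recipe', 'week'], ['emotion', 'knowledge', 'collection', 'association']]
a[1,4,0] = 'sector'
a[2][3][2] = 'cell'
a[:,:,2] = [['storage', 'education', 'promotion', 'recipe', 'collection'], ['preparation', 'sector', 'effort', 'chest', 'death'], ['solution', 'emotion', 'freedom', 'cell', 'basket']]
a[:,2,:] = [['memory', 'scene', 'promotion', 'blood'], ['sector', 'volume', 'effort', 'debt'], ['marketing', 'sample', 'freedom', 'apartment']]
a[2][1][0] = 'world'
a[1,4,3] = 'memory'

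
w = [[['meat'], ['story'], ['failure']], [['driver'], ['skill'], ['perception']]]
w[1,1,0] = 'skill'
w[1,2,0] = 'perception'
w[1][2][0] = 'perception'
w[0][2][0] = 'failure'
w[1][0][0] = 'driver'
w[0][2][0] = 'failure'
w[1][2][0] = 'perception'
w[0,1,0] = 'story'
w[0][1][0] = 'story'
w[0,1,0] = 'story'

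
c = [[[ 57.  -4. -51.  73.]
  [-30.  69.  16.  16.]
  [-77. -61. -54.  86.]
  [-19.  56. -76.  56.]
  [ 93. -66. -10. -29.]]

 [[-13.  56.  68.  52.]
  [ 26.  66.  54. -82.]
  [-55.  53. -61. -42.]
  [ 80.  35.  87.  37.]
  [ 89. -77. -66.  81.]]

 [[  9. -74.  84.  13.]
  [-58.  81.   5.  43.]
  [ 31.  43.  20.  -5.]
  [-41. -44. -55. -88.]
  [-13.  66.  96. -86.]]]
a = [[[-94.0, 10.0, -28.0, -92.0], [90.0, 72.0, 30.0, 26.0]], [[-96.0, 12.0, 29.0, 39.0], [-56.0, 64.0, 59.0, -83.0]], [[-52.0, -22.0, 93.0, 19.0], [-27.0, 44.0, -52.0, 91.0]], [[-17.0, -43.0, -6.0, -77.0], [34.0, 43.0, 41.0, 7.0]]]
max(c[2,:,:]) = 96.0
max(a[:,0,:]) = 93.0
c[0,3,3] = 56.0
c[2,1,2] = 5.0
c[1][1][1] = 66.0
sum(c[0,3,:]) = 17.0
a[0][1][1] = 72.0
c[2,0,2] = 84.0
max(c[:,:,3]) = 86.0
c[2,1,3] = 43.0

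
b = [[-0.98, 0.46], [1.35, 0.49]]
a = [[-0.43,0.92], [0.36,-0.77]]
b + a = [[-1.41,1.38],[1.71,-0.28]]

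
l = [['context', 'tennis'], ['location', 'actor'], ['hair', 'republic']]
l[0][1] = 'tennis'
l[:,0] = ['context', 'location', 'hair']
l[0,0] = 'context'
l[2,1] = 'republic'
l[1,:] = ['location', 'actor']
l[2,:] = ['hair', 'republic']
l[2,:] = ['hair', 'republic']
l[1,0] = 'location'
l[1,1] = 'actor'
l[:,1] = ['tennis', 'actor', 'republic']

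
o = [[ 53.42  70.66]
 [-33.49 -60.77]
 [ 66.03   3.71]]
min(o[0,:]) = 53.42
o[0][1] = 70.66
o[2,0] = 66.03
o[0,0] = 53.42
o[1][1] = -60.77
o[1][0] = -33.49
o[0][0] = 53.42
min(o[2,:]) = 3.71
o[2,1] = 3.71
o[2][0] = 66.03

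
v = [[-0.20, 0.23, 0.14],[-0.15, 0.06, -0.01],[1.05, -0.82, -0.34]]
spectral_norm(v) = 1.42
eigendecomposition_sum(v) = [[-0.24, 0.24, 0.13], [-0.04, 0.04, 0.02], [0.78, -0.77, -0.42]] + [[0.04,-0.01,0.01], [-0.11,0.02,-0.03], [0.27,-0.05,0.08]] + [[0.0,  0.00,  0.0], [0.0,  0.0,  0.00], [-0.0,  -0.0,  -0.00]]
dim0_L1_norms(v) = [1.4, 1.11, 0.49]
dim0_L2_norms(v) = [1.08, 0.85, 0.37]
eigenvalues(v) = [-0.62, 0.14, 0.0]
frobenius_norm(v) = 1.42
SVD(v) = [[-0.23, 0.77, 0.6],  [-0.1, -0.63, 0.77],  [0.97, 0.11, 0.22]] @ diag([1.4205044787307513, 0.10661612756509362, 0.00016507241193633245]) @ [[0.76, -0.6, -0.25], [0.57, 0.42, 0.70], [0.31, 0.68, -0.66]]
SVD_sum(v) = [[-0.25, 0.20, 0.08],  [-0.11, 0.09, 0.04],  [1.04, -0.83, -0.35]] + [[0.05, 0.03, 0.06], [-0.04, -0.03, -0.05], [0.01, 0.01, 0.01]] + [[0.0, 0.00, -0.00], [0.00, 0.0, -0.00], [0.00, 0.0, -0.00]]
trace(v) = -0.48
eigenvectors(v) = [[0.29, 0.13, 0.31], [0.05, -0.37, 0.68], [-0.96, 0.92, -0.66]]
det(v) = -0.00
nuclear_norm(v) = 1.53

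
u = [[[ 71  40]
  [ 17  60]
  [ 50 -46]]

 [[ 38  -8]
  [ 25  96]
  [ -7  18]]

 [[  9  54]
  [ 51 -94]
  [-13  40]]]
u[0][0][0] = 71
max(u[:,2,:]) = 50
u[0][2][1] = -46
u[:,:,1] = [[40, 60, -46], [-8, 96, 18], [54, -94, 40]]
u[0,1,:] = [17, 60]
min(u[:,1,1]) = -94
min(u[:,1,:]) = -94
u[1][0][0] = 38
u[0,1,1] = 60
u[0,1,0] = 17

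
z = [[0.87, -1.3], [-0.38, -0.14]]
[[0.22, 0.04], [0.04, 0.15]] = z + [[-0.65, 1.34], [0.42, 0.29]]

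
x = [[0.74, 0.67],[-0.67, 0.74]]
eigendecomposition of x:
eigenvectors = [[-0.71j, 0.71j], [0.71+0.00j, 0.71-0.00j]]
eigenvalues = [(0.74+0.67j), (0.74-0.67j)]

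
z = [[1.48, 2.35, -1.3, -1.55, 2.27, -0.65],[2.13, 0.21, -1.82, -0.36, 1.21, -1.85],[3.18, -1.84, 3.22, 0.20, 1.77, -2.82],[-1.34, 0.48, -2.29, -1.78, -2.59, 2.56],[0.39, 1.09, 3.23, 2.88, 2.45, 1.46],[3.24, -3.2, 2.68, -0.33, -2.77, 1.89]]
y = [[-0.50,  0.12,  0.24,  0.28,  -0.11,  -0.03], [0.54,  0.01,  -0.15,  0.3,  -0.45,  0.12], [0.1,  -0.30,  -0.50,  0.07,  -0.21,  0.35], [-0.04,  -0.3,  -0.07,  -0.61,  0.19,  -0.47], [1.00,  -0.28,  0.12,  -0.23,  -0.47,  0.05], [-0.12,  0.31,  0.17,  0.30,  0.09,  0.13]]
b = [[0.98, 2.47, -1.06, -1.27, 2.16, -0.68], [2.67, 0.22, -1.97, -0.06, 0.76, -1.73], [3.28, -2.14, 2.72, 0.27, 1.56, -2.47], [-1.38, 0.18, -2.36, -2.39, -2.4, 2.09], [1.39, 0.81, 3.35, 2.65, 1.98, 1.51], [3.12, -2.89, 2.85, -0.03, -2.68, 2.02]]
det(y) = -0.00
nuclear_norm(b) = 25.00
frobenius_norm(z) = 12.51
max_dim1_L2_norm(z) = 6.27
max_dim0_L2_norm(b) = 6.11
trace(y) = -1.94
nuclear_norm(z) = 25.21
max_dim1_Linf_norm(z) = 3.24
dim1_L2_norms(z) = [4.17, 3.59, 5.92, 4.87, 5.31, 6.27]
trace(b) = 5.53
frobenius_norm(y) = 1.98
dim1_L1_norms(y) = [1.28, 1.57, 1.53, 1.68, 2.15, 1.12]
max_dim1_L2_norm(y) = 1.17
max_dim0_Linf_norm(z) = 3.24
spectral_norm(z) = 8.23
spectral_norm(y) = 1.45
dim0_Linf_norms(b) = [3.28, 2.89, 3.35, 2.65, 2.68, 2.47]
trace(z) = 7.47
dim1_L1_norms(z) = [9.6, 7.58, 13.03, 11.04, 11.5, 14.11]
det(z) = 110.50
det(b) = 514.33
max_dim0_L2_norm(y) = 1.25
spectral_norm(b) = 8.32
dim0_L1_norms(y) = [2.3, 1.32, 1.25, 1.79, 1.52, 1.15]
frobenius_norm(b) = 12.20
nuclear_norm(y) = 3.80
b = y + z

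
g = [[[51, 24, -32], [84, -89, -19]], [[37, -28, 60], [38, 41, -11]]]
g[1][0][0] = 37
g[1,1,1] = 41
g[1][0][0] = 37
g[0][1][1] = -89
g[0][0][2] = -32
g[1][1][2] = -11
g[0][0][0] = 51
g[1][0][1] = -28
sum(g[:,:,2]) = -2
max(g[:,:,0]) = 84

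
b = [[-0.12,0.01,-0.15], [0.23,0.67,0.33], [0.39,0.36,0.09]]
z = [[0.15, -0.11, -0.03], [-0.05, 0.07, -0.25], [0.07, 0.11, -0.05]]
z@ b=[[-0.06,-0.08,-0.06],[-0.08,-0.04,0.01],[-0.00,0.06,0.02]]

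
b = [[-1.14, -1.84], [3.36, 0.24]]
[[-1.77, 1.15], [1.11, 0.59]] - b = [[-0.63,2.99], [-2.25,0.35]]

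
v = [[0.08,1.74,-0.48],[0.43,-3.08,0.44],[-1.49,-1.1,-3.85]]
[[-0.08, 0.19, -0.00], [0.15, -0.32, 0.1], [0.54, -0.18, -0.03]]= v @ [[-0.05, 0.04, 0.14], [-0.07, 0.11, -0.02], [-0.10, 0.00, -0.04]]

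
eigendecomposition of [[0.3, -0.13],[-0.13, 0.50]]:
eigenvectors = [[-0.9,0.44], [-0.44,-0.9]]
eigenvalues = [0.24, 0.56]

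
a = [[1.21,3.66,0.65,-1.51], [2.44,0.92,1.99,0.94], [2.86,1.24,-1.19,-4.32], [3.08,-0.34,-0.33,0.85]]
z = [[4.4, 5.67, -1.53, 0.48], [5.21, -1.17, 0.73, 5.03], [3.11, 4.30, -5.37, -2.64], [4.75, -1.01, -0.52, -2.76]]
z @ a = [[16.26, 19.26, 15.81, 5.7], [21.03, 17.19, -1.47, -7.84], [-9.23, 9.58, 17.84, 20.3], [-6.7, 16.75, 2.61, -8.22]]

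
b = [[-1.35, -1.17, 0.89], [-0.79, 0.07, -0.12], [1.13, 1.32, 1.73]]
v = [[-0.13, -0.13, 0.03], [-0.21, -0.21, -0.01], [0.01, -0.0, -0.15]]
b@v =[[0.43, 0.42, -0.16], [0.09, 0.09, -0.01], [-0.41, -0.42, -0.24]]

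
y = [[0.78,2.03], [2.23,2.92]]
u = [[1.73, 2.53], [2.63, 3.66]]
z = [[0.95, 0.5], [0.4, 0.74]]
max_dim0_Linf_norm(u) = 3.66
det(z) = 0.50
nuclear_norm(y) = 4.77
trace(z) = 1.69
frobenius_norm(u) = 5.45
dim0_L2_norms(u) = [3.15, 4.45]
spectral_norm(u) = 5.45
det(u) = -0.32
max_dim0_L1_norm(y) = 4.95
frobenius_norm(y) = 4.27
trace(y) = 3.70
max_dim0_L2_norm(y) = 3.56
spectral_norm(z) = 1.31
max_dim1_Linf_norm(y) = 2.92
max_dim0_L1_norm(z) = 1.35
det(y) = -2.25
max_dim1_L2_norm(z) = 1.07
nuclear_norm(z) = 1.69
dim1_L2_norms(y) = [2.17, 3.67]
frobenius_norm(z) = 1.36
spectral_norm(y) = 4.24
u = z + y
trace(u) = 5.39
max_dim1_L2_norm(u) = 4.51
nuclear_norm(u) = 5.51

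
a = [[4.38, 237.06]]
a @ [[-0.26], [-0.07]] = [[-17.73]]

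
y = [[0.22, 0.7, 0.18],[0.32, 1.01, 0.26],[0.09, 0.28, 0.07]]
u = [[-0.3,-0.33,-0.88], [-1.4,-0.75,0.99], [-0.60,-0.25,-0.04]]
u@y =[[-0.25, -0.79, -0.2], [-0.46, -1.46, -0.38], [-0.22, -0.68, -0.18]]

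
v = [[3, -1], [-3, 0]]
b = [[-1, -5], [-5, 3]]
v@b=[[2, -18], [3, 15]]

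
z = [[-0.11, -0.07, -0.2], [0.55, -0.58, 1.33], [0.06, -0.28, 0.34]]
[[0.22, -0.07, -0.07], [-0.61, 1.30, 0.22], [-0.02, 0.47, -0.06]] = z@[[-0.49, -0.56, 1.43], [-0.72, -0.69, 0.02], [-0.57, 0.91, -0.42]]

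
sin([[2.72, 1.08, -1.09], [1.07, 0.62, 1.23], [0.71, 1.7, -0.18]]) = [[0.29, 0.29, -0.39], [-0.52, -0.04, 1.10], [-0.55, 0.82, 0.04]]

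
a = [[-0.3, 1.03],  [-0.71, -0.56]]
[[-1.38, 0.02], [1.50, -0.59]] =a @ [[-0.86, 0.66], [-1.59, 0.21]]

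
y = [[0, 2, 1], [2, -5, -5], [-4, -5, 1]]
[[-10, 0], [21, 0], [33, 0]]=y@[[-2, 0], [-5, 0], [0, 0]]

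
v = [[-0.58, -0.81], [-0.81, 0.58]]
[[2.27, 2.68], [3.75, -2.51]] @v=[[-3.49, -0.28], [-0.14, -4.49]]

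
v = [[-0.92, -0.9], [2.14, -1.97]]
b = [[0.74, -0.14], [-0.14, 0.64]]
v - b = [[-1.66, -0.76],[2.28, -2.61]]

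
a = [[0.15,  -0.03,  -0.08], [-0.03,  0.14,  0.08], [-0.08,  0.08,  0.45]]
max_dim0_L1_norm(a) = 0.61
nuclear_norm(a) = 0.74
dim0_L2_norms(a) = [0.17, 0.16, 0.46]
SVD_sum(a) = [[0.03, -0.03, -0.11], [-0.03, 0.03, 0.11], [-0.11, 0.11, 0.43]] + [[0.09, -0.05, 0.04], [-0.05, 0.03, -0.02], [0.04, -0.02, 0.01]] + [[0.03, 0.05, -0.0], [0.05, 0.08, -0.01], [-0.0, -0.01, 0.00]]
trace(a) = 0.74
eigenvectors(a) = [[-0.24,0.81,-0.54], [0.24,-0.49,-0.84], [0.94,0.33,0.07]]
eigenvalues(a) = [0.49, 0.14, 0.11]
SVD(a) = [[-0.24, -0.81, -0.54], [0.24, 0.49, -0.84], [0.94, -0.33, 0.07]] @ diag([0.4905700720674075, 0.1355168137511585, 0.11391311418143407]) @ [[-0.24, 0.24, 0.94],[-0.81, 0.49, -0.33],[-0.54, -0.84, 0.07]]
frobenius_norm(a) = 0.52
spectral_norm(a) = 0.49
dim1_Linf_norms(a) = [0.15, 0.14, 0.45]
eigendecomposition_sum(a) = [[0.03, -0.03, -0.11], [-0.03, 0.03, 0.11], [-0.11, 0.11, 0.43]] + [[0.09,-0.05,0.04], [-0.05,0.03,-0.02], [0.04,-0.02,0.01]] + [[0.03, 0.05, -0.00], [0.05, 0.08, -0.01], [-0.00, -0.01, 0.0]]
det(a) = 0.01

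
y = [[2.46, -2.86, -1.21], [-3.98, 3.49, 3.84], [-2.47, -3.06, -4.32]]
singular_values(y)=[8.24, 4.85, 1.07]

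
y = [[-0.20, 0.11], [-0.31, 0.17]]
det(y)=0.000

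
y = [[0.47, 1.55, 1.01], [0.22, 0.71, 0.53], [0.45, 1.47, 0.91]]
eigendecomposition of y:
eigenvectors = [[-0.69, -0.96, 0.29],[-0.34, 0.29, -0.59],[-0.64, 0.01, 0.75]]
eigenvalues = [2.17, -0.01, -0.07]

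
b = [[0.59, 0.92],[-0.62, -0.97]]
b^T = [[0.59, -0.62], [0.92, -0.97]]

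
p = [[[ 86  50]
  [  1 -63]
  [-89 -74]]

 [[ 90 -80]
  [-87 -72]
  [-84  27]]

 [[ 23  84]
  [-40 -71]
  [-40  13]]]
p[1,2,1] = 27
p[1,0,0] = 90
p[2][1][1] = -71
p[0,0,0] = 86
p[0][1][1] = -63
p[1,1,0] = -87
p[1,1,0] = -87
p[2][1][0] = -40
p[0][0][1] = 50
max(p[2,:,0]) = 23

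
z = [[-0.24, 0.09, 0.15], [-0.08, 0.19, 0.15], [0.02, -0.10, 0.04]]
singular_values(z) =[0.37, 0.14, 0.08]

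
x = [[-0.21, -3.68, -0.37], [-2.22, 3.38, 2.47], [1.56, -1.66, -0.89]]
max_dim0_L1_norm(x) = 8.72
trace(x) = 2.28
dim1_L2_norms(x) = [3.7, 4.74, 2.45]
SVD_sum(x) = [[1.14, -2.69, -1.26], [-1.66, 3.91, 1.84], [0.83, -1.96, -0.92]] + [[-1.37,  -0.99,  0.87], [-0.70,  -0.51,  0.44], [0.48,  0.35,  -0.31]] + [[0.02,-0.0,0.02], [0.14,-0.03,0.18], [0.25,-0.05,0.34]]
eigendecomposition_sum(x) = [[-1.43, -0.68, 0.87], [-0.85, -0.4, 0.51], [0.63, 0.30, -0.38]] + [[1.20, -3.51, -1.98], [-1.37, 3.99, 2.26], [0.9, -2.64, -1.49]] + [[0.02,0.51,0.74], [-0.01,-0.21,-0.3], [0.03,0.68,0.98]]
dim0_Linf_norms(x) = [2.22, 3.68, 2.47]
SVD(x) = [[0.52, 0.85, 0.06], [-0.76, 0.43, 0.48], [0.38, -0.3, 0.88]] @ diag([6.077457244337372, 2.233850706674053, 0.4825188737687263]) @ [[0.36,-0.84,-0.40], [-0.72,-0.52,0.46], [0.59,-0.12,0.79]]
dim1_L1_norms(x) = [4.26, 8.07, 4.11]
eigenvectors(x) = [[0.81, 0.59, 0.59],[0.48, -0.67, -0.24],[-0.35, 0.44, 0.78]]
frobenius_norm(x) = 6.49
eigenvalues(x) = [-2.22, 3.7, 0.8]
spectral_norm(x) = 6.08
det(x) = -6.55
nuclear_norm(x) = 8.79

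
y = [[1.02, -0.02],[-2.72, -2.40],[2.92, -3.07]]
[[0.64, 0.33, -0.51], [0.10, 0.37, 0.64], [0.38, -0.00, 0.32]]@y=[[-1.73, 0.76], [0.96, -2.85], [1.32, -0.99]]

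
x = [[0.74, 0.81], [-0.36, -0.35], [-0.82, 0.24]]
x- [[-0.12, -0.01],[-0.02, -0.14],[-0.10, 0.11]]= [[0.86, 0.82], [-0.34, -0.21], [-0.72, 0.13]]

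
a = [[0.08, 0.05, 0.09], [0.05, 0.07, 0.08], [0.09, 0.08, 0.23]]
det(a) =0.000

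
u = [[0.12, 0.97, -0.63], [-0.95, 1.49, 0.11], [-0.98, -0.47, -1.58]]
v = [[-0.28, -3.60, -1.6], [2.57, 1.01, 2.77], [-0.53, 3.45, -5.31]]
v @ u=[[4.95, -4.88, 2.31], [-3.37, 2.70, -5.88], [1.86, 7.12, 9.10]]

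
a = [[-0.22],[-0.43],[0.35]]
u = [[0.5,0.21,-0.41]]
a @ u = [[-0.11, -0.05, 0.09], [-0.22, -0.09, 0.18], [0.18, 0.07, -0.14]]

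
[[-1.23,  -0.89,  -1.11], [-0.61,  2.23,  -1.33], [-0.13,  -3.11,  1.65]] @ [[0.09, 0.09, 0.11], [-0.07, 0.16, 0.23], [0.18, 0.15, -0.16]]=[[-0.25,-0.42,-0.16], [-0.45,0.10,0.66], [0.50,-0.26,-0.99]]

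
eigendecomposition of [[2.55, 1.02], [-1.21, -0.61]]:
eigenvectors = [[0.91, -0.35], [-0.41, 0.94]]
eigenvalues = [2.09, -0.15]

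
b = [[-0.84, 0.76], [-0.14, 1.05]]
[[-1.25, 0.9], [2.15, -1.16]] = b@ [[3.81, -2.36], [2.56, -1.42]]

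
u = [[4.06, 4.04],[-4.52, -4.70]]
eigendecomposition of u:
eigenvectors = [[0.76, -0.60],  [-0.65, 0.80]]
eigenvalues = [0.64, -1.28]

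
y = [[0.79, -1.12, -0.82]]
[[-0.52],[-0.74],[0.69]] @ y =[[-0.41, 0.58, 0.43], [-0.58, 0.83, 0.61], [0.55, -0.77, -0.57]]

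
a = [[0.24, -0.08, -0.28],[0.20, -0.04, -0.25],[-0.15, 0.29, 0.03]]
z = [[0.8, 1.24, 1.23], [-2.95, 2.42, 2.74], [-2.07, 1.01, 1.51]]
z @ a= [[0.26,0.24,-0.50], [-0.64,0.93,0.3], [-0.52,0.56,0.37]]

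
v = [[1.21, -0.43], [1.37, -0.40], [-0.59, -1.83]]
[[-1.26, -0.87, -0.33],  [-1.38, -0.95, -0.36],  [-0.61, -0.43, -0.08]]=v@[[-0.83, -0.57, -0.23], [0.6, 0.42, 0.12]]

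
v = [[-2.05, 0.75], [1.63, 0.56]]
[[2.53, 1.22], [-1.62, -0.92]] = v@[[-1.11, -0.58], [0.34, 0.04]]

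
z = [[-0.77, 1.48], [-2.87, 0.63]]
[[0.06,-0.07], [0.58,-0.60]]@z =[[0.15, 0.04],[1.28, 0.48]]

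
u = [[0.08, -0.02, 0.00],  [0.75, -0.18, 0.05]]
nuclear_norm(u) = 0.78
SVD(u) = [[-0.11, -0.99], [-0.99, 0.11]] @ diag([0.7772845466273317, 0.005360370728169885]) @ [[-0.97, 0.23, -0.06], [-0.03, 0.16, 0.99]]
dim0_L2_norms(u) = [0.75, 0.18, 0.05]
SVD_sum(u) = [[0.08, -0.02, 0.01], [0.75, -0.18, 0.05]] + [[0.0,-0.00,-0.01], [-0.0,0.0,0.0]]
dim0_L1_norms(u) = [0.83, 0.2, 0.05]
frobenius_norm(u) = 0.78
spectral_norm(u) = 0.78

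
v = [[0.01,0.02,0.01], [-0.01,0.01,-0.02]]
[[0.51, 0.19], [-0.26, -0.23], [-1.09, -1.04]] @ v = [[0.0, 0.01, 0.0], [-0.00, -0.01, 0.0], [-0.0, -0.03, 0.01]]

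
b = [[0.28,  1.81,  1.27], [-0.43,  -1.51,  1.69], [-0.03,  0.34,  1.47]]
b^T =[[0.28, -0.43, -0.03], [1.81, -1.51, 0.34], [1.27, 1.69, 1.47]]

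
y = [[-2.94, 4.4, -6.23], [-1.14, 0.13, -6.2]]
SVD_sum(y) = [[-2.46, 2.93, -7.01], [-1.80, 2.14, -5.13]] + [[-0.48, 1.47, 0.78],[0.66, -2.01, -1.07]]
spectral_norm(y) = 9.90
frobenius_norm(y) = 10.32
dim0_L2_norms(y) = [3.15, 4.4, 8.79]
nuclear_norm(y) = 12.84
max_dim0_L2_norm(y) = 8.79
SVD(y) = [[-0.81, -0.59],[-0.59, 0.81]] @ diag([9.89623448532267, 2.9389697193932323]) @ [[0.31, -0.37, 0.88], [0.28, -0.85, -0.45]]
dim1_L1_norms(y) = [13.57, 7.47]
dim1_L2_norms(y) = [8.17, 6.31]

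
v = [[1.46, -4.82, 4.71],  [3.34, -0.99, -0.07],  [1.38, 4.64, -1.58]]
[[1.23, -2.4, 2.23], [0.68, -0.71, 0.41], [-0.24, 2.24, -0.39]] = v @ [[0.19, -0.06, 0.14], [-0.06, 0.51, 0.03], [0.14, 0.03, 0.46]]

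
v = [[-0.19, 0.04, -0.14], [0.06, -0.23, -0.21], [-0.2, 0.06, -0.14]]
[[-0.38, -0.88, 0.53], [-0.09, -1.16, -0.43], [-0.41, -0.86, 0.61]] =v @ [[-0.05, 2.72, -0.00], [-1.7, 2.65, 4.2], [2.30, 3.38, -2.57]]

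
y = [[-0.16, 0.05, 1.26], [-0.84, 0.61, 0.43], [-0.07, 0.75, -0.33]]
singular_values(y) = [1.47, 1.1, 0.41]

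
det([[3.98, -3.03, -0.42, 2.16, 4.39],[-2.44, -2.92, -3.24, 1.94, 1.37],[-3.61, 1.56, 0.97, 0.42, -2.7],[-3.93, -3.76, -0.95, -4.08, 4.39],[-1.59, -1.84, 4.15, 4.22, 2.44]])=-108.710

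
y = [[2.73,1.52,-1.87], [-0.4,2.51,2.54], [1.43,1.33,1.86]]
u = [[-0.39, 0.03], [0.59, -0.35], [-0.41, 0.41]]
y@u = [[0.6, -1.22], [0.60, 0.15], [-0.54, 0.34]]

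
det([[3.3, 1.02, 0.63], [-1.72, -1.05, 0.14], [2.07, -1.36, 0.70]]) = 2.569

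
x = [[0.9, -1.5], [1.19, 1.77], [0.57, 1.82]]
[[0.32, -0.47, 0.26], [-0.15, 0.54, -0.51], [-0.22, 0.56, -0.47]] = x @ [[0.10, -0.01, -0.09], [-0.15, 0.31, -0.23]]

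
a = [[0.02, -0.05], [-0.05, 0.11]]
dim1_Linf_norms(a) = [0.05, 0.11]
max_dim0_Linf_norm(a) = 0.11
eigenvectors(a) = [[-0.91, 0.41], [-0.41, -0.91]]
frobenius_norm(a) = 0.13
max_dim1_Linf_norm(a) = 0.11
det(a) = -0.00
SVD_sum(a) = [[0.02,  -0.05], [-0.05,  0.11]] + [[-0.00, -0.00], [-0.00, -0.0]]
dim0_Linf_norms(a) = [0.05, 0.11]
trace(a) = 0.13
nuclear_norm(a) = 0.13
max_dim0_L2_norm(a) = 0.12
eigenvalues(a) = [-0.0, 0.13]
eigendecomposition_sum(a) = [[-0.0, -0.0], [-0.00, -0.00]] + [[0.02, -0.05], [-0.05, 0.11]]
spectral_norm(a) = 0.13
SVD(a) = [[-0.41, 0.91],[0.91, 0.41]] @ diag([0.13226812023536857, 0.002268120235368559]) @ [[-0.41, 0.91], [-0.91, -0.41]]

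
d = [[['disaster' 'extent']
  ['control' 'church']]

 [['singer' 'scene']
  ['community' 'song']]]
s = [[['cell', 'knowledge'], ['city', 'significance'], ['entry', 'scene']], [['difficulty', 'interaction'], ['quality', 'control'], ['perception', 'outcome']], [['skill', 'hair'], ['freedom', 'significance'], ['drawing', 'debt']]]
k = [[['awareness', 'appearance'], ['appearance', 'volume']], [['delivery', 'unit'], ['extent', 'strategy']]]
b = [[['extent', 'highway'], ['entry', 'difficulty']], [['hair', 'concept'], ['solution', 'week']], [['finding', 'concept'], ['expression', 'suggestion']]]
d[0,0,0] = 'disaster'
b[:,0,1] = ['highway', 'concept', 'concept']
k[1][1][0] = 'extent'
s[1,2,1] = 'outcome'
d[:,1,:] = [['control', 'church'], ['community', 'song']]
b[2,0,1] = 'concept'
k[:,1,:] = [['appearance', 'volume'], ['extent', 'strategy']]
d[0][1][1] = 'church'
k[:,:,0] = [['awareness', 'appearance'], ['delivery', 'extent']]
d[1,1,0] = 'community'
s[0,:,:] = [['cell', 'knowledge'], ['city', 'significance'], ['entry', 'scene']]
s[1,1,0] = 'quality'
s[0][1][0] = 'city'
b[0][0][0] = 'extent'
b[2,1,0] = 'expression'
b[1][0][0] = 'hair'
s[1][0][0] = 'difficulty'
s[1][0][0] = 'difficulty'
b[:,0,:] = [['extent', 'highway'], ['hair', 'concept'], ['finding', 'concept']]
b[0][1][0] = 'entry'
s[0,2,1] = 'scene'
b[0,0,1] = 'highway'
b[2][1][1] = 'suggestion'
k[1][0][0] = 'delivery'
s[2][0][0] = 'skill'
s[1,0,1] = 'interaction'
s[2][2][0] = 'drawing'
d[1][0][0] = 'singer'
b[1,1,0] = 'solution'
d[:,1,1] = ['church', 'song']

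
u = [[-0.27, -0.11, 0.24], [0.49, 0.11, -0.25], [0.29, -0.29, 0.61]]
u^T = [[-0.27, 0.49, 0.29], [-0.11, 0.11, -0.29], [0.24, -0.25, 0.61]]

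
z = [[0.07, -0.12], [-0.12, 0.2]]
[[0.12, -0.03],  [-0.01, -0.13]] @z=[[0.01, -0.02], [0.01, -0.02]]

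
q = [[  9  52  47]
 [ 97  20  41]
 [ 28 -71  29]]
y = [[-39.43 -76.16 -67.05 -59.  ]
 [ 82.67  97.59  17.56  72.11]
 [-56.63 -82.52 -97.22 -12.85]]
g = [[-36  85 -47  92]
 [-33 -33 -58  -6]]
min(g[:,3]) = -6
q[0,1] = 52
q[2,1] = -71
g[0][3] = 92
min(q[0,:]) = 9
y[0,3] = -59.0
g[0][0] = -36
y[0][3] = -59.0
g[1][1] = -33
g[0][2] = -47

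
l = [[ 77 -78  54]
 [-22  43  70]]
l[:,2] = [54, 70]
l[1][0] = -22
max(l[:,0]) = 77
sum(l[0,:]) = 53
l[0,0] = 77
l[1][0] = -22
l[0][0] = 77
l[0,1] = -78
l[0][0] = 77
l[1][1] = 43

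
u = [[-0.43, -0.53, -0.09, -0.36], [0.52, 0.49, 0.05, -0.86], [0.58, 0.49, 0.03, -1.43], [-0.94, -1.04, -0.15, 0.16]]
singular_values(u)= [2.22, 1.25, 0.0, 0.0]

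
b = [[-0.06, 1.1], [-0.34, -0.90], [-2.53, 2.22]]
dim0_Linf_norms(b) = [2.53, 2.22]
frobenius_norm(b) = 3.67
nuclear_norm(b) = 4.64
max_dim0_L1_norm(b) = 4.22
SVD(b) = [[-0.24, 0.62], [0.12, -0.75], [-0.96, -0.25]] @ diag([3.4806771047568548, 1.163351577306465]) @ [[0.69, -0.72], [0.72, 0.69]]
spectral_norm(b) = 3.48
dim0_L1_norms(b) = [2.93, 4.22]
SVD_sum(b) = [[-0.58, 0.60],  [0.29, -0.3],  [-2.32, 2.42]] + [[0.52,0.5], [-0.63,-0.6], [-0.21,-0.20]]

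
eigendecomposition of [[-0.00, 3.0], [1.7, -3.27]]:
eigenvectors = [[0.93, -0.56], [0.36, 0.83]]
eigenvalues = [1.15, -4.42]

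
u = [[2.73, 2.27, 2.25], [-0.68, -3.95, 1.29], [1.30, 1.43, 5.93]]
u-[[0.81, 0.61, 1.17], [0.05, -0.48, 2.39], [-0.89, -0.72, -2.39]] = [[1.92, 1.66, 1.08], [-0.73, -3.47, -1.10], [2.19, 2.15, 8.32]]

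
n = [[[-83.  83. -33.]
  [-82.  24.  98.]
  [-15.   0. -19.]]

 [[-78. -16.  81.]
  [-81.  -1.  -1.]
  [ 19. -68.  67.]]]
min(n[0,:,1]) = 0.0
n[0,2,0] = -15.0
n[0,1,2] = 98.0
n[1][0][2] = 81.0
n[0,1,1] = 24.0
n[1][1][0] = -81.0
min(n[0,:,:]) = -83.0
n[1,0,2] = 81.0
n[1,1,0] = -81.0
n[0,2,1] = 0.0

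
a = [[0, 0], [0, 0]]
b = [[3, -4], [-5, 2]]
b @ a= [[0, 0], [0, 0]]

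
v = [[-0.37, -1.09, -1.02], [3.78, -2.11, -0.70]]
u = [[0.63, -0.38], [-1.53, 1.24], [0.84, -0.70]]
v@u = [[0.58, -0.50],[5.02, -3.56]]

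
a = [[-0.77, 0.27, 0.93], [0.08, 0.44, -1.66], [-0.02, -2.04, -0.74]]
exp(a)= [[0.45,-0.52,0.63], [0.14,3.91,-2.46], [-0.1,-3.07,2.12]]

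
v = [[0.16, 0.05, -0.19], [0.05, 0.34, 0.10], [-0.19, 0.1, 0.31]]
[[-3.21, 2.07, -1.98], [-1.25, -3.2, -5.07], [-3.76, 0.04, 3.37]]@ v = [[-0.03, 0.35, 0.20], [0.6, -1.66, -1.65], [-1.24, 0.16, 1.76]]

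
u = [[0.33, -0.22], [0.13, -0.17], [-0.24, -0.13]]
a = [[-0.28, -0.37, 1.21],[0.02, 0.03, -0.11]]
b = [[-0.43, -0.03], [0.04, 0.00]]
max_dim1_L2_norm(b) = 0.43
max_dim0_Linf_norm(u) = 0.33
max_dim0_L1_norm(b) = 0.47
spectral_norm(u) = 0.47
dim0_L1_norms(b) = [0.47, 0.03]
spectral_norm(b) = 0.43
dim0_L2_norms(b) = [0.43, 0.03]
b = a @ u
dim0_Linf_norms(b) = [0.43, 0.03]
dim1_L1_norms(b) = [0.46, 0.04]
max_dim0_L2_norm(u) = 0.43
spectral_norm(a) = 1.30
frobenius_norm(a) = 1.30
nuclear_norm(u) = 0.71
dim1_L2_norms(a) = [1.3, 0.12]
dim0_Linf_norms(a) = [0.28, 0.37, 1.21]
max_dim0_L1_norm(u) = 0.7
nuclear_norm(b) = 0.44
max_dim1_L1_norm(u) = 0.55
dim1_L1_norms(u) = [0.55, 0.3, 0.37]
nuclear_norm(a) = 1.31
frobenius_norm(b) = 0.43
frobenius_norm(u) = 0.53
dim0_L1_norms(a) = [0.3, 0.4, 1.32]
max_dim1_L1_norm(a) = 1.86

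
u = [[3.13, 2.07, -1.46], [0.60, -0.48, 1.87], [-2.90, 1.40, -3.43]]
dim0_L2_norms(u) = [4.31, 2.54, 4.17]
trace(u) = -0.78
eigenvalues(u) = [-4.94, 3.65, 0.51]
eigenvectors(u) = [[0.26, -0.92, -0.33], [-0.4, 0.04, 0.79], [0.88, 0.39, 0.52]]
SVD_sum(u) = [[0.13,-0.06,0.16], [1.14,-0.52,1.43], [-2.82,1.29,-3.54]] + [[3.02, 2.08, -1.65], [-0.42, -0.29, 0.23], [-0.04, -0.02, 0.02]] + [[-0.02, 0.05, 0.03], [-0.11, 0.33, 0.21], [-0.05, 0.14, 0.09]]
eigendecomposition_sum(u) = [[-0.43,0.55,-1.1], [0.67,-0.84,1.68], [-1.45,1.83,-3.67]] + [[3.60, 1.71, -0.29], [-0.16, -0.08, 0.01], [-1.51, -0.71, 0.12]] + [[-0.04,-0.18,-0.07],[0.09,0.43,0.17],[0.06,0.29,0.11]]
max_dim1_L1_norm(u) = 7.73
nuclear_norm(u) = 9.58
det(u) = -9.20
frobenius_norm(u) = 6.51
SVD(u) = [[-0.04, 0.99, 0.13], [-0.37, -0.14, 0.92], [0.93, -0.01, 0.38]] @ diag([5.074418465559099, 4.0603531937107835, 0.44655254866084815]) @ [[-0.60,0.27,-0.75],  [0.75,0.52,-0.41],  [-0.28,0.81,0.52]]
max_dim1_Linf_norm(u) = 3.43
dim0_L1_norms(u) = [6.63, 3.95, 6.76]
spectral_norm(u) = 5.07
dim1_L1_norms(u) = [6.66, 2.95, 7.73]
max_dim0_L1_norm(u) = 6.76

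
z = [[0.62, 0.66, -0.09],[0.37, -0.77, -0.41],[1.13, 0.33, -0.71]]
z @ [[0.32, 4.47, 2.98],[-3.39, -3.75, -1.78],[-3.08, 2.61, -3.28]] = [[-1.76, 0.06, 0.97], [3.99, 3.47, 3.82], [1.43, 1.96, 5.11]]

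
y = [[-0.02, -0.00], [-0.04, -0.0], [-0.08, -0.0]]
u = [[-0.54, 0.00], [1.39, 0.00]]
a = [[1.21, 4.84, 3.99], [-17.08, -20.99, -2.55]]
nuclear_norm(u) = 1.49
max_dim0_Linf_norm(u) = 1.39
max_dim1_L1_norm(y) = 0.08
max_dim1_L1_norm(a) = 40.62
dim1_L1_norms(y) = [0.02, 0.04, 0.08]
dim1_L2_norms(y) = [0.02, 0.04, 0.08]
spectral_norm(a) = 27.62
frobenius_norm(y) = 0.09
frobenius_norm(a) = 27.92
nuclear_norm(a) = 31.69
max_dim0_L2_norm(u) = 1.49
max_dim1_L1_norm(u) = 1.39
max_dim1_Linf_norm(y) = 0.08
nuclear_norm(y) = 0.09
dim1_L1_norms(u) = [0.54, 1.39]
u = a @ y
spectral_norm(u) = 1.49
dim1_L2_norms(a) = [6.39, 27.18]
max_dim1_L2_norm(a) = 27.18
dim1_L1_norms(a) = [10.04, 40.62]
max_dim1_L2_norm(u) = 1.39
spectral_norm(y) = 0.09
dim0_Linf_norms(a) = [17.08, 20.99, 3.99]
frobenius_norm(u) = 1.49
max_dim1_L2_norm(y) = 0.08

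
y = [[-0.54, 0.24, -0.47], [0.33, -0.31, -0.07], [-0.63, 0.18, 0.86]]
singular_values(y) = [1.13, 0.81, 0.16]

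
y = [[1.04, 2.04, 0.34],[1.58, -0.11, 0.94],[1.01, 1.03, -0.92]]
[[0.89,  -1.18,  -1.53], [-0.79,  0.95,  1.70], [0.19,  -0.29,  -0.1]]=y@[[-0.47,  0.56,  1.07], [0.67,  -0.86,  -1.27], [0.03,  -0.03,  -0.14]]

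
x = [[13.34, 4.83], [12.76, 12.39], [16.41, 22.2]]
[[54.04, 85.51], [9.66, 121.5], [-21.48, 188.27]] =x @ [[6.01, 4.56], [-5.41, 5.11]]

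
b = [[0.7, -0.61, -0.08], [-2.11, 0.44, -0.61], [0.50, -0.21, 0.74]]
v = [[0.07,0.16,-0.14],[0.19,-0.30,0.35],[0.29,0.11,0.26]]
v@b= [[-0.36,0.06,-0.21],[0.94,-0.32,0.43],[0.1,-0.18,0.1]]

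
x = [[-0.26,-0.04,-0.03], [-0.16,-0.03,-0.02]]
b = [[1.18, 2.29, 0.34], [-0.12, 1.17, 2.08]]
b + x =[[0.92, 2.25, 0.31], [-0.28, 1.14, 2.06]]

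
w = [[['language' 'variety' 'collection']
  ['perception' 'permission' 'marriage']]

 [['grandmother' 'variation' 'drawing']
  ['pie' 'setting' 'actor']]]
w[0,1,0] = 'perception'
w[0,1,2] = 'marriage'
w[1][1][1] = 'setting'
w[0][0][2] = 'collection'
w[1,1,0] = 'pie'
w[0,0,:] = ['language', 'variety', 'collection']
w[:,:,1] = [['variety', 'permission'], ['variation', 'setting']]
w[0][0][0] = 'language'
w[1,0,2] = 'drawing'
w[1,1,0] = 'pie'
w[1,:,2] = ['drawing', 'actor']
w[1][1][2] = 'actor'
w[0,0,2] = 'collection'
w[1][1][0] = 'pie'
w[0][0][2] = 'collection'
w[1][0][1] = 'variation'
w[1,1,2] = 'actor'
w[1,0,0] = 'grandmother'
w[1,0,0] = 'grandmother'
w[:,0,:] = [['language', 'variety', 'collection'], ['grandmother', 'variation', 'drawing']]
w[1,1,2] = 'actor'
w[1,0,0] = 'grandmother'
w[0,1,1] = 'permission'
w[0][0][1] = 'variety'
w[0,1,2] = 'marriage'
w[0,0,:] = ['language', 'variety', 'collection']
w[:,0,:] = [['language', 'variety', 'collection'], ['grandmother', 'variation', 'drawing']]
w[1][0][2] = 'drawing'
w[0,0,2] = 'collection'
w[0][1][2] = 'marriage'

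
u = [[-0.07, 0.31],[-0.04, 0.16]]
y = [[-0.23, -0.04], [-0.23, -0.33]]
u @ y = [[-0.06, -0.1], [-0.03, -0.05]]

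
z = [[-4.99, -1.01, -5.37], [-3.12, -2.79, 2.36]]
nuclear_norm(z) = 12.17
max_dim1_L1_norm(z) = 11.37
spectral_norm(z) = 7.47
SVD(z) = [[-0.99, -0.17], [-0.17, 0.99]] @ diag([7.467018140050023, 4.699876604355044]) @ [[0.73, 0.20, 0.65], [-0.47, -0.55, 0.69]]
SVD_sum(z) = [[-5.37,-1.45,-4.81], [-0.94,-0.25,-0.84]] + [[0.38, 0.44, -0.56], [-2.18, -2.54, 3.20]]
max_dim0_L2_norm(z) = 5.89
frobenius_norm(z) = 8.82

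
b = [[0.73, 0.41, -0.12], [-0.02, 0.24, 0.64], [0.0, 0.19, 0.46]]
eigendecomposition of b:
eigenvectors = [[-0.50+0.00j, (-0.98+0j), (-0.98-0j)], [(0.8+0j), (0.03-0.15j), (0.03+0.15j)], [-0.33+0.00j, -0.11j, 0.00+0.11j]]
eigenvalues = [(-0.01+0j), (0.72+0.05j), (0.72-0.05j)]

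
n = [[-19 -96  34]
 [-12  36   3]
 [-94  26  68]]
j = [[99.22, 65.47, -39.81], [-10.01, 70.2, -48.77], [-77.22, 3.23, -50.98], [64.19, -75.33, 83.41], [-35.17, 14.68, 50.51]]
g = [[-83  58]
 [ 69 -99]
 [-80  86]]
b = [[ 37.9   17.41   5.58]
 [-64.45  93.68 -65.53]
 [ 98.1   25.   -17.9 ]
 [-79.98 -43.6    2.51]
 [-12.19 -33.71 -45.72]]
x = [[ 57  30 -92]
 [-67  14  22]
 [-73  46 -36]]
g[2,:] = [-80, 86]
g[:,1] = [58, -99, 86]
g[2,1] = 86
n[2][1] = 26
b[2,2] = -17.9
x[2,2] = -36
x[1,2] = 22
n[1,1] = 36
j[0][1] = 65.47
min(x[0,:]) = -92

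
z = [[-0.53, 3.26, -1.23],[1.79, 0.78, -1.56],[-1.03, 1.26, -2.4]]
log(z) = [[-0.57, 1.53, 0.97], [-1.32, 2.34, -0.71], [-4.91, 5.08, 0.97]]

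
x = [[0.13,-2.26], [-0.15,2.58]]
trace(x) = 2.71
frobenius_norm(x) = 3.44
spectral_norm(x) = 3.44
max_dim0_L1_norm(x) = 4.84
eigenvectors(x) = [[-1.00,  0.66], [-0.06,  -0.75]]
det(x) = -0.00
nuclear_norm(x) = 3.44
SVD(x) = [[-0.66, 0.75], [0.75, 0.66]] @ diag([3.435607501157717, 0.0010478496157627982]) @ [[-0.06,1.0], [-1.0,-0.06]]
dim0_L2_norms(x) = [0.2, 3.43]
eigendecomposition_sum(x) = [[-0.0, -0.0], [-0.00, -0.00]] + [[0.13, -2.26], [-0.15, 2.58]]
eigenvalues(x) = [-0.0, 2.71]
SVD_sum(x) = [[0.13, -2.26], [-0.15, 2.58]] + [[-0.0, -0.0], [-0.00, -0.0]]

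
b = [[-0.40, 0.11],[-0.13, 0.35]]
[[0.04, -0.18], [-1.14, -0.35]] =b @ [[-1.1, 0.19],[-3.67, -0.94]]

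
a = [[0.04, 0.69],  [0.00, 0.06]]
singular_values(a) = [0.69, 0.0]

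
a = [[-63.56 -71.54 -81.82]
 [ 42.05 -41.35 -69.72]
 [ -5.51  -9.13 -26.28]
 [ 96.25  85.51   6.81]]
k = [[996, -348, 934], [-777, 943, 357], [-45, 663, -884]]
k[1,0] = -777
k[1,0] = -777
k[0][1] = -348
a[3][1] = 85.51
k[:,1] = [-348, 943, 663]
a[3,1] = 85.51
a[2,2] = -26.28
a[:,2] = [-81.82, -69.72, -26.28, 6.81]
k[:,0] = [996, -777, -45]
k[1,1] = 943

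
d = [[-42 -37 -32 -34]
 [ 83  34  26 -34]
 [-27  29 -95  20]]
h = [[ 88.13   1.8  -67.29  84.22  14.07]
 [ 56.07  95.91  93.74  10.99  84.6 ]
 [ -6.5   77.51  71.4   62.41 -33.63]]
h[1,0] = 56.07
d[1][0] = 83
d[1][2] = 26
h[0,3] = 84.22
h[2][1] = 77.51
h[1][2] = 93.74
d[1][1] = 34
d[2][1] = 29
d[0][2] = -32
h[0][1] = 1.8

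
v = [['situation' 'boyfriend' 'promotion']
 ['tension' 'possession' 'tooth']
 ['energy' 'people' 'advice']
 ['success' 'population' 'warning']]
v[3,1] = 'population'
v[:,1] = ['boyfriend', 'possession', 'people', 'population']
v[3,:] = ['success', 'population', 'warning']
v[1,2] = 'tooth'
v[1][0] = 'tension'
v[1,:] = ['tension', 'possession', 'tooth']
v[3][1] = 'population'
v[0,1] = 'boyfriend'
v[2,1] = 'people'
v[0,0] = 'situation'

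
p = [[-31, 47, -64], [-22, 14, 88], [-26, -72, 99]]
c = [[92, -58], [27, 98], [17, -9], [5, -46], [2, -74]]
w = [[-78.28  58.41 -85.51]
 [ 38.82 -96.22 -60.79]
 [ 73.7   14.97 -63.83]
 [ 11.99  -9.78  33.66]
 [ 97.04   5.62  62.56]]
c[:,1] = [-58, 98, -9, -46, -74]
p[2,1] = -72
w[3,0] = 11.99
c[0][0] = 92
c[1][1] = 98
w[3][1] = -9.78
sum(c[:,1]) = -89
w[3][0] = 11.99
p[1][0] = -22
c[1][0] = 27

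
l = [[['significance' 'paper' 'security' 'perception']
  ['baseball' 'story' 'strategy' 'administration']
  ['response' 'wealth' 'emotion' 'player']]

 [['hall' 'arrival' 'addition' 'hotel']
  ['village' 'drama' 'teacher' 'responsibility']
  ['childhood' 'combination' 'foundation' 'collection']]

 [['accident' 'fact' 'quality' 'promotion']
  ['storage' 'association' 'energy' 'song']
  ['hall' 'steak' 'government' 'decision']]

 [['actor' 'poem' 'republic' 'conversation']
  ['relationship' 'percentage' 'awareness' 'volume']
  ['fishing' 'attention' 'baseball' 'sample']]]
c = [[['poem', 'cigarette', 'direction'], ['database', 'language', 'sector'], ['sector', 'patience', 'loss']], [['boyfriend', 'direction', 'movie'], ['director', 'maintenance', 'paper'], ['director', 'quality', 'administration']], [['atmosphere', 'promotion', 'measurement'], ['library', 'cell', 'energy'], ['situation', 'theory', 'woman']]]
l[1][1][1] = 'drama'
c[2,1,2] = 'energy'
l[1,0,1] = 'arrival'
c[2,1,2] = 'energy'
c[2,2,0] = 'situation'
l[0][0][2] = 'security'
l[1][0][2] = 'addition'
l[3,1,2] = 'awareness'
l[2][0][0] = 'accident'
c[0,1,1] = 'language'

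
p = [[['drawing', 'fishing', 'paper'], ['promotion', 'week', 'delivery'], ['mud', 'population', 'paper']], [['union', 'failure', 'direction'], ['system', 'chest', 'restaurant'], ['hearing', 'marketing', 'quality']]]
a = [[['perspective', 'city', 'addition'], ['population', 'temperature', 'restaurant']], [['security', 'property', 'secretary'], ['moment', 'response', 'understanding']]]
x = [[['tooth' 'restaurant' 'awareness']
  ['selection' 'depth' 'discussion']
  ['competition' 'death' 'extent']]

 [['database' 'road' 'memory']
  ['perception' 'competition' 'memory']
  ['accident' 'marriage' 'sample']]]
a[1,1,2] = 'understanding'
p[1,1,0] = 'system'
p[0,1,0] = 'promotion'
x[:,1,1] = ['depth', 'competition']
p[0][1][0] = 'promotion'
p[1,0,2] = 'direction'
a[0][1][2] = 'restaurant'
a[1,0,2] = 'secretary'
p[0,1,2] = 'delivery'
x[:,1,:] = [['selection', 'depth', 'discussion'], ['perception', 'competition', 'memory']]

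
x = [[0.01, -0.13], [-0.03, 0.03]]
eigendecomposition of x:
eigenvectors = [[-0.93, 0.87], [-0.38, -0.49]]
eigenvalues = [-0.04, 0.08]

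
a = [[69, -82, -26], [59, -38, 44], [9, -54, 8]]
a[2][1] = -54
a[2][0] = 9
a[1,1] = -38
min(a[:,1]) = -82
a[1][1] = -38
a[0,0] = 69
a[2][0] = 9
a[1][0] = 59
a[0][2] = -26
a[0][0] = 69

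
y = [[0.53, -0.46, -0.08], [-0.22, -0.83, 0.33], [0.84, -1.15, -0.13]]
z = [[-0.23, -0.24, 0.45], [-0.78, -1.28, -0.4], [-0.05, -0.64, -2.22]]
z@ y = [[0.31, -0.21, -0.12], [-0.47, 1.88, -0.31], [-1.75, 3.11, 0.08]]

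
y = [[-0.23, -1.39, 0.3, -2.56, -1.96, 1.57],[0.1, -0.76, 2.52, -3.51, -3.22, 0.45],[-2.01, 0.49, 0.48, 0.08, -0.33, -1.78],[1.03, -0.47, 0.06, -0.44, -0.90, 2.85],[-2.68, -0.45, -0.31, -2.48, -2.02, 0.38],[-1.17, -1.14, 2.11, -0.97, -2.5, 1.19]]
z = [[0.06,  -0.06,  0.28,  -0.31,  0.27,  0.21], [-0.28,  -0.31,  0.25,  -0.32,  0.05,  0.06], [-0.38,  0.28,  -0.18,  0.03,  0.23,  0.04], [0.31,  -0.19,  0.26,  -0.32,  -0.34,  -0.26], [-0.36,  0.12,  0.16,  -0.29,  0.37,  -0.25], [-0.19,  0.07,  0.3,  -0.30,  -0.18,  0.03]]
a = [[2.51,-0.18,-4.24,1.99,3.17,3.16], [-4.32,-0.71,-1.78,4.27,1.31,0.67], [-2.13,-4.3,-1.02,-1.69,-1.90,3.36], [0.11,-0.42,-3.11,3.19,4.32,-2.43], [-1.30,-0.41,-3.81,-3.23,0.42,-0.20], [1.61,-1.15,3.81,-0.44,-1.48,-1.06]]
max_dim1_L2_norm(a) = 6.95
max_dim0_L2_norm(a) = 7.8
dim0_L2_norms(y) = [3.7, 2.11, 3.35, 5.12, 5.05, 3.94]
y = z @ a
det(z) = -0.00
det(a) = 153.29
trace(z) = -0.35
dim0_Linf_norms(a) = [4.32, 4.3, 4.24, 4.27, 4.32, 3.36]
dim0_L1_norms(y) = [7.22, 4.7, 5.78, 10.04, 10.93, 8.22]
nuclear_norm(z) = 3.05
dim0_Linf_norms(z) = [0.38, 0.31, 0.3, 0.32, 0.37, 0.26]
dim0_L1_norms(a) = [11.98, 7.17, 17.77, 14.81, 12.6, 10.88]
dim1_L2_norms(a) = [6.95, 6.54, 6.47, 6.68, 5.2, 4.68]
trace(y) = -1.78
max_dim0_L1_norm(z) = 1.58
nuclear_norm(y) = 17.85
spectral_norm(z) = 0.94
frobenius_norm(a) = 15.05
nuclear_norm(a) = 31.48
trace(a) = 3.33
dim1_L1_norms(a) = [15.25, 13.06, 14.4, 13.58, 9.37, 9.55]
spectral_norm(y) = 8.14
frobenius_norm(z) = 1.47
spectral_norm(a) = 10.06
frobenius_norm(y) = 9.83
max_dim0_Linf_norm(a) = 4.32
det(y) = -0.64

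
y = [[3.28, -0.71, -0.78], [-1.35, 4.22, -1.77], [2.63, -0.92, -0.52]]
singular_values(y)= [5.5, 3.52, 0.05]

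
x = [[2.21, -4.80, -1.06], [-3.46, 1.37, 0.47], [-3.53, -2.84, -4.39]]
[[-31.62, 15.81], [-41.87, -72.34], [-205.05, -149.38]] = x @ [[19.44, 24.60], [10.12, 5.7], [24.53, 10.56]]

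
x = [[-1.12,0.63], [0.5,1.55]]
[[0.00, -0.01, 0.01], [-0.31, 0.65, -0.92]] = x @ [[-0.1, 0.21, -0.29],[-0.17, 0.35, -0.5]]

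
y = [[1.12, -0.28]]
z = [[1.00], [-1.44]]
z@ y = [[1.12,-0.28], [-1.61,0.4]]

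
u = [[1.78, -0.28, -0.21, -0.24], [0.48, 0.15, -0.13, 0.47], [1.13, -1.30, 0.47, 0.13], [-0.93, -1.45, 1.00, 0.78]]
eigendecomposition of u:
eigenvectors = [[-0.76+0.00j, 0.16+0.00j, -0.28-0.05j, (-0.28+0.05j)], [(-0.1+0j), (0.45+0j), -0.16+0.32j, (-0.16-0.32j)], [(-0.57+0j), 0.87+0.00j, -0.63+0.00j, (-0.63-0j)], [(0.3+0j), (-0.08+0j), (-0.59+0.22j), (-0.59-0.22j)]]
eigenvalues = [(1.68+0j), (-0.01+0j), (0.75+0.71j), (0.75-0.71j)]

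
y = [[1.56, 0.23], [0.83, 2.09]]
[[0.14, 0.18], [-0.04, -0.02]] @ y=[[0.37, 0.41], [-0.08, -0.05]]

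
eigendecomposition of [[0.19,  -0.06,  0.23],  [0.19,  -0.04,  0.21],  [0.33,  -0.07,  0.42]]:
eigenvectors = [[-0.43+0.00j,(-0.11-0.55j),-0.11+0.55j], [-0.42+0.00j,-0.71+0.00j,(-0.71-0j)], [-0.80+0.00j,(-0.05+0.43j),(-0.05-0.43j)]]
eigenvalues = [(0.56+0j), 0.02j, -0.02j]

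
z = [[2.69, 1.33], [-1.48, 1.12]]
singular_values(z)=[3.16, 1.58]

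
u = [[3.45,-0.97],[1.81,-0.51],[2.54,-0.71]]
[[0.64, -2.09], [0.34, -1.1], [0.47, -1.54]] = u@ [[0.36, -0.39], [0.62, 0.77]]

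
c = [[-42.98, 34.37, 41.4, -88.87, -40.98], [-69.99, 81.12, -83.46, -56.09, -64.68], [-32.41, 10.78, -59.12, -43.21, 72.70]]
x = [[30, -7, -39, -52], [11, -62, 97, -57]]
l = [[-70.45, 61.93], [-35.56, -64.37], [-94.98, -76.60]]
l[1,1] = -64.37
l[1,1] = -64.37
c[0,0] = -42.98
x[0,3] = -52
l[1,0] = -35.56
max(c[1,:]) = 81.12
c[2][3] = -43.21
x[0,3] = -52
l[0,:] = [-70.45, 61.93]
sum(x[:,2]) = 58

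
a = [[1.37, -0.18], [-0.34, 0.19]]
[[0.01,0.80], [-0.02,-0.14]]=a @ [[-0.01, 0.63], [-0.14, 0.37]]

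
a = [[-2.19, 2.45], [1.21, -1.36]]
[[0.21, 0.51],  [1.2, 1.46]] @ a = [[0.16, -0.18],[-0.86, 0.95]]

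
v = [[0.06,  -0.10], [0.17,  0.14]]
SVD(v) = [[0.11,-0.99], [-0.99,-0.11]] @ diag([0.22115370522778768, 0.11485224710044117]) @ [[-0.74, -0.68],[-0.68, 0.74]]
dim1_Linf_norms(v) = [0.1, 0.17]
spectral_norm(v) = 0.22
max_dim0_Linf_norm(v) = 0.17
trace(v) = 0.20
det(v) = 0.03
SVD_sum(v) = [[-0.02, -0.02], [0.16, 0.15]] + [[0.08, -0.08], [0.01, -0.01]]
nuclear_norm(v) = 0.34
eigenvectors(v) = [[0.19-0.58j, (0.19+0.58j)], [(-0.79+0j), (-0.79-0j)]]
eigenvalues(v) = [(0.1+0.12j), (0.1-0.12j)]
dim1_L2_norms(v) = [0.12, 0.22]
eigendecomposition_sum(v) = [[(0.03+0.08j), (-0.05+0.04j)], [(0.08-0.07j), (0.07+0.05j)]] + [[(0.03-0.08j), -0.05-0.04j],  [(0.08+0.07j), 0.07-0.05j]]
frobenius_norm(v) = 0.25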